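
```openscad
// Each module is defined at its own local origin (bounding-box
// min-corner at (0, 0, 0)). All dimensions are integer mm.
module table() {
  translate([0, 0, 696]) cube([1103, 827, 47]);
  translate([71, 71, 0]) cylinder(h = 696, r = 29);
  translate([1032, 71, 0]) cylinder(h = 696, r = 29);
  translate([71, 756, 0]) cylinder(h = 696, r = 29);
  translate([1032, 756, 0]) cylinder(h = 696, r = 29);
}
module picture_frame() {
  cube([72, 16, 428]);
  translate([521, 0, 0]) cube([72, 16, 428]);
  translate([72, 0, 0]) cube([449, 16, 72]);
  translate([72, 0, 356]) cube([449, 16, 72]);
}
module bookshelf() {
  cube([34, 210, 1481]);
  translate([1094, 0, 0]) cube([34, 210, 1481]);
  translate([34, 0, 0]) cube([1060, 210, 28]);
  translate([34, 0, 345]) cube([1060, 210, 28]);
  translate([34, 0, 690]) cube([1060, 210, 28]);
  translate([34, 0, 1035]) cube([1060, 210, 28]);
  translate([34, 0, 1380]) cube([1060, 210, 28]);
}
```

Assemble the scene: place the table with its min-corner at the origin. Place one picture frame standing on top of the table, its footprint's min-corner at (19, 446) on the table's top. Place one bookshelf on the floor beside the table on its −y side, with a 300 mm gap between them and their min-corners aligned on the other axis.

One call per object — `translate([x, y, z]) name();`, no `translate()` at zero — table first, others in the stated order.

table();
translate([19, 446, 743]) picture_frame();
translate([0, -510, 0]) bookshelf();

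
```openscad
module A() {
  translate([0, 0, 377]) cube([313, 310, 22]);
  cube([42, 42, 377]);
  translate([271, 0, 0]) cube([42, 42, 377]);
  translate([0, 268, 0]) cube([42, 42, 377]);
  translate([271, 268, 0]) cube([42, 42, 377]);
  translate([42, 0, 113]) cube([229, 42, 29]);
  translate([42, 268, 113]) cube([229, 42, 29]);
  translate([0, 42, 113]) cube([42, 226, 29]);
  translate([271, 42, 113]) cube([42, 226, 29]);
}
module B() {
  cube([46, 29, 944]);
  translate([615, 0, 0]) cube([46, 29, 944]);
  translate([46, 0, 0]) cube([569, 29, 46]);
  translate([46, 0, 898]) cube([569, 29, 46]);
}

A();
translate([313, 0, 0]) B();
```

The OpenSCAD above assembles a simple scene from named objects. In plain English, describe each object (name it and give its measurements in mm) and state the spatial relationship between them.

A is a four-legged stool. The seat is a 313×310×22 mm slab whose top surface is at z = 399 mm; four square legs, each 42×42 mm in cross-section, run from the floor (z = 0) to the underside of the seat, each flush with a corner of the seat. Four stretchers, 42 mm wide and 29 mm tall, connect adjacent legs with their undersides at z = 113 mm, each running between the inner faces of the legs it joins and aligned with the legs' outer faces on the other axis.

B is a rectangular picture frame lying in the x–z plane (depth along y). The opening is 569 mm wide (x) by 852 mm tall (z), surrounded by a border 46 mm wide on all four sides. The frame is 29 mm deep and is made of two full-height vertical stiles with two horizontal rails fitted between them.

The picture frame is against the stool's +x side, with their −y faces flush.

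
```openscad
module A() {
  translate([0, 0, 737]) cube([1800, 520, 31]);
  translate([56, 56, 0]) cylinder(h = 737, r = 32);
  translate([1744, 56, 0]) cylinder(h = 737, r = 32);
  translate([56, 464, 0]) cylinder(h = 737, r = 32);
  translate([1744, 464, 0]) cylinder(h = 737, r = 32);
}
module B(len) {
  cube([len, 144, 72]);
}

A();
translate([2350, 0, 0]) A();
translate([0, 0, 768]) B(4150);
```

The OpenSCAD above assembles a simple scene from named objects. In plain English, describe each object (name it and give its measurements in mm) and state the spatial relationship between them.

A is a table: top 1800 mm (x) × 520 mm (y), 31 mm thick, upper face at z = 768 mm, on four round legs of 64 mm diameter, each leg's bounding box inset 24 mm from the nearest pair of top edges, running from z = 0 to the bottom of the top.

B is a rectangular beam 4150 mm long (x), 144 mm deep (y), 72 mm thick (z).

The beam spans the tops of two tables placed 550 mm apart, resting at z = 768 mm.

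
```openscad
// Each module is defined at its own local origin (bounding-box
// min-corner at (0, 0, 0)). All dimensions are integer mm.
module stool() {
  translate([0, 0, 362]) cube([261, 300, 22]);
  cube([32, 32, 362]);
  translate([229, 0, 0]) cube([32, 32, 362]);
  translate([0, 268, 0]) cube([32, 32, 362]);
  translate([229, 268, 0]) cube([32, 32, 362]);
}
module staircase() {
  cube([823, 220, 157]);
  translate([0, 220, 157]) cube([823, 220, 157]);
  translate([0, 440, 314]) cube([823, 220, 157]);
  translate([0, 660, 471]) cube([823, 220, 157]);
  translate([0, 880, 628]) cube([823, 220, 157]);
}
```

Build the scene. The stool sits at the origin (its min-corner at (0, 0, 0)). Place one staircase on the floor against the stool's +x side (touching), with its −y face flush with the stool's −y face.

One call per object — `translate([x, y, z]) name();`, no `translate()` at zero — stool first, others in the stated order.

stool();
translate([261, 0, 0]) staircase();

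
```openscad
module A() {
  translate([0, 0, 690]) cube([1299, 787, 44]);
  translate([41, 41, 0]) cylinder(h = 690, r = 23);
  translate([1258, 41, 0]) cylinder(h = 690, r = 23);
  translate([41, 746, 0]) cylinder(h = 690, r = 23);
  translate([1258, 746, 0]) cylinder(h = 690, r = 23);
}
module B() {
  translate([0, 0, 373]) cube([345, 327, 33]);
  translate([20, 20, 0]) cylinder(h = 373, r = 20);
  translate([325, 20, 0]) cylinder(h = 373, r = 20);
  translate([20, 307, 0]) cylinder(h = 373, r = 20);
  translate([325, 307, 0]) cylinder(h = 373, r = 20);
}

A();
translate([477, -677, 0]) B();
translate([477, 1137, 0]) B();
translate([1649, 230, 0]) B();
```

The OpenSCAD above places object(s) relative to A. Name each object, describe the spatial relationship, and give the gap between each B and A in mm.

Each stool's nearest face is 350 mm from the table's bounding box.

A is a table. B is a stool. Three stools sit around the table at the −y, +y, +x sides. The gap between each stool and the table is 350 mm.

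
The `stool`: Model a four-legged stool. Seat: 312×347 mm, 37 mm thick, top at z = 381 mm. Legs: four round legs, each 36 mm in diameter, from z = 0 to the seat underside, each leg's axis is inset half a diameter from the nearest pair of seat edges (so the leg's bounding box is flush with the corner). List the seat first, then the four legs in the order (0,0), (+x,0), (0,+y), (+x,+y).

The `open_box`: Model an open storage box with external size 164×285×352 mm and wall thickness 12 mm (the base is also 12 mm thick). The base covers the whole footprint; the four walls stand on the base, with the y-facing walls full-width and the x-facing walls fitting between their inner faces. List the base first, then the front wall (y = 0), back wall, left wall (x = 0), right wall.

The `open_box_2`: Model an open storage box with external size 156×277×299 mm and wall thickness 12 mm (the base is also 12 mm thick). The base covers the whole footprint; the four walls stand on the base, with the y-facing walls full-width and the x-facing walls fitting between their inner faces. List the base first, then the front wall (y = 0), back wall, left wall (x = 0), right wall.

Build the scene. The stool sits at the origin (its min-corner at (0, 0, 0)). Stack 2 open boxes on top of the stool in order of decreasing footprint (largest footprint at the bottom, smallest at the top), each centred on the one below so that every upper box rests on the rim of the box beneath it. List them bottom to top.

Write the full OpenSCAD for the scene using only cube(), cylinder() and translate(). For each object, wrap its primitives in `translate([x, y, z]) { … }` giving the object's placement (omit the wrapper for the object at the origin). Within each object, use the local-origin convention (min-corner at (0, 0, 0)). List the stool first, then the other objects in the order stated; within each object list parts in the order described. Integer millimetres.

translate([0, 0, 344]) cube([312, 347, 37]);
translate([18, 18, 0]) cylinder(h = 344, r = 18);
translate([294, 18, 0]) cylinder(h = 344, r = 18);
translate([18, 329, 0]) cylinder(h = 344, r = 18);
translate([294, 329, 0]) cylinder(h = 344, r = 18);
translate([74, 31, 381]) {
  cube([164, 285, 12]);
  translate([0, 0, 12]) cube([164, 12, 340]);
  translate([0, 273, 12]) cube([164, 12, 340]);
  translate([0, 12, 12]) cube([12, 261, 340]);
  translate([152, 12, 12]) cube([12, 261, 340]);
}
translate([78, 35, 733]) {
  cube([156, 277, 12]);
  translate([0, 0, 12]) cube([156, 12, 287]);
  translate([0, 265, 12]) cube([156, 12, 287]);
  translate([0, 12, 12]) cube([12, 253, 287]);
  translate([144, 12, 12]) cube([12, 253, 287]);
}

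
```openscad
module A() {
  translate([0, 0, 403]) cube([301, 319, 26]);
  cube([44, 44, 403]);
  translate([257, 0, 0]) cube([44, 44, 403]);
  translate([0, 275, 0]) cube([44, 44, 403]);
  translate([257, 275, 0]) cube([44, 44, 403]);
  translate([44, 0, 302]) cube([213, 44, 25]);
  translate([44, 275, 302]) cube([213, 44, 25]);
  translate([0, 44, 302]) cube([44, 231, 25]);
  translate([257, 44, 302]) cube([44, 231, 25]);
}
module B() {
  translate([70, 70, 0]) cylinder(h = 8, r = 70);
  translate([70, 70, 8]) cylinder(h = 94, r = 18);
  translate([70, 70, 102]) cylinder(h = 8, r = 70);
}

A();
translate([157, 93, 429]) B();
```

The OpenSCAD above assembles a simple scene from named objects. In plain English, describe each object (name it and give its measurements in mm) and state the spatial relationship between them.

A is a four-legged stool. The seat is 301×319 mm, 26 mm thick, top at z = 429 mm. It stands on four square legs, each 44×44 mm in cross-section, from z = 0 to the seat underside, each flush with a corner of the seat. Four stretchers, 44 mm wide and 25 mm tall, connect adjacent legs with their undersides at z = 302 mm, each running between the inner faces of the legs it joins and aligned with the legs' outer faces on the other axis.

B is a spool: two coaxial disc flanges of radius 70 mm and thickness 8 mm, joined by a core cylinder of radius 18 mm and height 94 mm. The lower flange rests on z = 0 and the three cylinders share a vertical axis.

The spool is on top of the stool.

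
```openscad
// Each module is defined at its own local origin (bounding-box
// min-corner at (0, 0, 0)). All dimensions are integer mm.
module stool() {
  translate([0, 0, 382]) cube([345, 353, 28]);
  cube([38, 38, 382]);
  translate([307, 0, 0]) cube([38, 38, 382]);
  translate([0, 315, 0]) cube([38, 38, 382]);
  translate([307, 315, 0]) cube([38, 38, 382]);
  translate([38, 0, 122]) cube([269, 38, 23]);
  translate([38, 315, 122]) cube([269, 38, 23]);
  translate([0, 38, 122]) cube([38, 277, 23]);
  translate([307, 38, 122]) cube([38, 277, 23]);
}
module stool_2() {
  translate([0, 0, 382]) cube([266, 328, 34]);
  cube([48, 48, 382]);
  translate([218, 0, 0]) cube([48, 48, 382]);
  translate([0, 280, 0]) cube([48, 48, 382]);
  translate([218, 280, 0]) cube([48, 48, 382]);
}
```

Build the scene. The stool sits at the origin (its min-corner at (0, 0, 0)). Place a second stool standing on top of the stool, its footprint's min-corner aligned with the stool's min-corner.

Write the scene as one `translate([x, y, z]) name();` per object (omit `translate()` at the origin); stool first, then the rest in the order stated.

stool();
translate([0, 0, 410]) stool_2();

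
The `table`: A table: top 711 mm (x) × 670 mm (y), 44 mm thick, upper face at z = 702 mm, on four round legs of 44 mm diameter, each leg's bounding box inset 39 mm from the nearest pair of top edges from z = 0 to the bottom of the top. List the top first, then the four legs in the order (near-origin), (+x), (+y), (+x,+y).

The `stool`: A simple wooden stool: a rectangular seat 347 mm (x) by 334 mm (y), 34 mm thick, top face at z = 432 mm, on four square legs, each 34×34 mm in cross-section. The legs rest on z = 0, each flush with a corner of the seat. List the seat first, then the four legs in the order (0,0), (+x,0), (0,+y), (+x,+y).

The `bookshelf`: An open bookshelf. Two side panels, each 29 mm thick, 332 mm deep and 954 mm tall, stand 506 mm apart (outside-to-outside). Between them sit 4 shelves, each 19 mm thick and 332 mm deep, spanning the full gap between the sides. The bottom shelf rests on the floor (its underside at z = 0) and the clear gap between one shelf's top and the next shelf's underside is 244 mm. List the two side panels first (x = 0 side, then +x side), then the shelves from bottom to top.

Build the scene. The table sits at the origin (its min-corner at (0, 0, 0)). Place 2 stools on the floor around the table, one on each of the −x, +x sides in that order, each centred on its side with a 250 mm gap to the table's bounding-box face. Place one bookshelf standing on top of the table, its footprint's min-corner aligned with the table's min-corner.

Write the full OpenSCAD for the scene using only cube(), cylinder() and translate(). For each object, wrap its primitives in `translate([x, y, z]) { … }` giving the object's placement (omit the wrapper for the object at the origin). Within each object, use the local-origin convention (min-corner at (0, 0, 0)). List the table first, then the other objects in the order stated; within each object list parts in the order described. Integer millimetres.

translate([0, 0, 658]) cube([711, 670, 44]);
translate([61, 61, 0]) cylinder(h = 658, r = 22);
translate([650, 61, 0]) cylinder(h = 658, r = 22);
translate([61, 609, 0]) cylinder(h = 658, r = 22);
translate([650, 609, 0]) cylinder(h = 658, r = 22);
translate([-597, 168, 0]) {
  translate([0, 0, 398]) cube([347, 334, 34]);
  cube([34, 34, 398]);
  translate([313, 0, 0]) cube([34, 34, 398]);
  translate([0, 300, 0]) cube([34, 34, 398]);
  translate([313, 300, 0]) cube([34, 34, 398]);
}
translate([961, 168, 0]) {
  translate([0, 0, 398]) cube([347, 334, 34]);
  cube([34, 34, 398]);
  translate([313, 0, 0]) cube([34, 34, 398]);
  translate([0, 300, 0]) cube([34, 34, 398]);
  translate([313, 300, 0]) cube([34, 34, 398]);
}
translate([0, 0, 702]) {
  cube([29, 332, 954]);
  translate([477, 0, 0]) cube([29, 332, 954]);
  translate([29, 0, 0]) cube([448, 332, 19]);
  translate([29, 0, 263]) cube([448, 332, 19]);
  translate([29, 0, 526]) cube([448, 332, 19]);
  translate([29, 0, 789]) cube([448, 332, 19]);
}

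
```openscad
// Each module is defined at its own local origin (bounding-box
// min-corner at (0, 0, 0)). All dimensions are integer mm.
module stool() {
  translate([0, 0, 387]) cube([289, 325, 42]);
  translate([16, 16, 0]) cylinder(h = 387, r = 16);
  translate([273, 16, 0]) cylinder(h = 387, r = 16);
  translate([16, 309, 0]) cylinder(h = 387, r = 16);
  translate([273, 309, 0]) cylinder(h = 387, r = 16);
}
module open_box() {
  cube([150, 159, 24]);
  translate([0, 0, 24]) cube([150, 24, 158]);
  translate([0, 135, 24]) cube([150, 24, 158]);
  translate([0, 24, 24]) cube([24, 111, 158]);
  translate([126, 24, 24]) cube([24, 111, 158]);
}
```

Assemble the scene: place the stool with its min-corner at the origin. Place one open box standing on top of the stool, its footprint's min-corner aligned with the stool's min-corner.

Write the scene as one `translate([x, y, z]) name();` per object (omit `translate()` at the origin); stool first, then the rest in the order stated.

stool();
translate([0, 0, 429]) open_box();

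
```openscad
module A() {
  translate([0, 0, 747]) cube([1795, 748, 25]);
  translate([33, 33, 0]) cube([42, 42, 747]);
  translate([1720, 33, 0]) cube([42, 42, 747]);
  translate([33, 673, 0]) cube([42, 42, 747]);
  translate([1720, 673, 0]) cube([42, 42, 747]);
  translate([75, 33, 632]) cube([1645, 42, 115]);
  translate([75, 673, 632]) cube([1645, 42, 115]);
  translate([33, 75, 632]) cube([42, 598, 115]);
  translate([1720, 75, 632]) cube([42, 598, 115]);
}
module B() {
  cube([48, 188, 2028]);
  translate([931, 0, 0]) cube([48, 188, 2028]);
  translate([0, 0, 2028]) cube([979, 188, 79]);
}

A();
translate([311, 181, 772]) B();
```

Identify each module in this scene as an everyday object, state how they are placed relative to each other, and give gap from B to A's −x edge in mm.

The door frame's min-x is at 311; the table's min-x is 0; gap = 311 mm.

A is a table. B is a door frame. The door frame is on top of the table. The gap from the door frame to the table's −x edge is 311 mm.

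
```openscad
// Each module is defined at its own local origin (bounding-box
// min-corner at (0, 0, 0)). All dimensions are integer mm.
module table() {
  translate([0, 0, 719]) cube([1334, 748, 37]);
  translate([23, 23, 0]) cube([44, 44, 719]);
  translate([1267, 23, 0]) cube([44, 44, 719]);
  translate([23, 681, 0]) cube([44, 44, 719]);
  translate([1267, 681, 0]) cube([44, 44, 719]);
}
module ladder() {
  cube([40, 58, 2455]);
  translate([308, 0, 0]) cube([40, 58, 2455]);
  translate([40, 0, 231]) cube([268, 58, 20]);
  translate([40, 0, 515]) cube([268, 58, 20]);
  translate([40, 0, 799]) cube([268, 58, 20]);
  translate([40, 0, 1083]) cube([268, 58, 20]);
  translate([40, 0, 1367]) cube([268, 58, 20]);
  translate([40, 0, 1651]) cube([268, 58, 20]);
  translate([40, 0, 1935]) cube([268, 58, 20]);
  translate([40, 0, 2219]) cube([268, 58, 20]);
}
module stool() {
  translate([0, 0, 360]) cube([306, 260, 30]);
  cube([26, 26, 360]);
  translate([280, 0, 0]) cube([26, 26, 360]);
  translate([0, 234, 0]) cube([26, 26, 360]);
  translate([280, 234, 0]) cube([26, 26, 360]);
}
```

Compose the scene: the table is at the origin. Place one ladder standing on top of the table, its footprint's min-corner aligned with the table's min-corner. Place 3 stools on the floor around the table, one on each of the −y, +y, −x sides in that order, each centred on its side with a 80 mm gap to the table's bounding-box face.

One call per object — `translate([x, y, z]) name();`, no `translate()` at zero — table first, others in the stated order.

table();
translate([0, 0, 756]) ladder();
translate([514, -340, 0]) stool();
translate([514, 828, 0]) stool();
translate([-386, 244, 0]) stool();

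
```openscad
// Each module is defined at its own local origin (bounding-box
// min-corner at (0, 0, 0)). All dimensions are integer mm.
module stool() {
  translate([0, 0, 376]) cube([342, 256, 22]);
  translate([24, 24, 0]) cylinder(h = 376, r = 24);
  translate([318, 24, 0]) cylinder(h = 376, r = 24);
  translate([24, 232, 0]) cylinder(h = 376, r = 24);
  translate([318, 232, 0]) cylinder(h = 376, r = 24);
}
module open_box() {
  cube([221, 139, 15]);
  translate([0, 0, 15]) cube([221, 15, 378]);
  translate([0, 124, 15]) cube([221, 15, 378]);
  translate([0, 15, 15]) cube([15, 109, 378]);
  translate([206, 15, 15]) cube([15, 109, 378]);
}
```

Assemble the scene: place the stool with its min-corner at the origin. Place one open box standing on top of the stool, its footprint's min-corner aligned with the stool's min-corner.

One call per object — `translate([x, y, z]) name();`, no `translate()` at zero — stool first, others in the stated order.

stool();
translate([0, 0, 398]) open_box();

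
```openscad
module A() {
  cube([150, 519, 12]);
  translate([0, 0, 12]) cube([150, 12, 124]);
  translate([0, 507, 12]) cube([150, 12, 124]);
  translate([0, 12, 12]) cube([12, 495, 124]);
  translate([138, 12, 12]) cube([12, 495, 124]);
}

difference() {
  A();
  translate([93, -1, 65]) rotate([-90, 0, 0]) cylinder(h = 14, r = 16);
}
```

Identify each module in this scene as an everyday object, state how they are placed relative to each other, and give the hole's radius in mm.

A is an open box. The open box has a circular hole through its front wall. The hole's radius is 16 mm.

The subtracted cylinder has r = 16 mm.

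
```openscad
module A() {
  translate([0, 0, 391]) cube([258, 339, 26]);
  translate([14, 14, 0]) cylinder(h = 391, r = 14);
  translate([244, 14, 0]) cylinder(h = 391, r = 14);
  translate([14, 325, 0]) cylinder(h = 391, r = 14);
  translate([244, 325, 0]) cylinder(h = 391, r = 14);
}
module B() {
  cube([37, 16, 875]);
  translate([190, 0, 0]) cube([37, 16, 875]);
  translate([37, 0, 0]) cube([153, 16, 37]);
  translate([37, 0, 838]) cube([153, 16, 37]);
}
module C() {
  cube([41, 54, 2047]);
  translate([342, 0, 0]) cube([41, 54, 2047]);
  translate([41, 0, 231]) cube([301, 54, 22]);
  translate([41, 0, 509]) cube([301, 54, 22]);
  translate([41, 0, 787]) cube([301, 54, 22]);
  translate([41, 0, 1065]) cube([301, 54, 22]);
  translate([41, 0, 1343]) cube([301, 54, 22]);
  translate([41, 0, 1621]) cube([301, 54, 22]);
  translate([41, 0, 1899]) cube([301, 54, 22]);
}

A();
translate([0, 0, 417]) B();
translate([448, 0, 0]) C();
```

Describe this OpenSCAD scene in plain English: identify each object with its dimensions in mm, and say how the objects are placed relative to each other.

A is a four-legged stool. The seat is 258×339 mm, 26 mm thick, top at z = 417 mm. It stands on four round legs, each 28 mm in diameter, from z = 0 to the seat underside, each leg's axis is inset half a diameter from the nearest pair of seat edges (so the leg's bounding box is flush with the corner).

B is a rectangular picture frame lying in the x–z plane (depth along y). The opening is 153 mm wide (x) by 801 mm tall (z), surrounded by a border 37 mm wide on all four sides. The frame is 16 mm deep and is made of two full-height vertical stiles with two horizontal rails fitted between them.

C is a straight ladder. Two 41×54 mm vertical rails, 2047 mm tall, stand 383 mm apart (outside-to-outside) with their front faces coplanar on the −y side. 7 rungs, each 54 mm deep and 22 mm tall, span between the inner faces of the rails, front faces flush with the rails. The lowest rung's underside is at z = 231 mm and rungs are spaced 278 mm apart (underside to underside).

The picture frame is on top of the stool. The ladder is on the floor beside the stool on its +x side.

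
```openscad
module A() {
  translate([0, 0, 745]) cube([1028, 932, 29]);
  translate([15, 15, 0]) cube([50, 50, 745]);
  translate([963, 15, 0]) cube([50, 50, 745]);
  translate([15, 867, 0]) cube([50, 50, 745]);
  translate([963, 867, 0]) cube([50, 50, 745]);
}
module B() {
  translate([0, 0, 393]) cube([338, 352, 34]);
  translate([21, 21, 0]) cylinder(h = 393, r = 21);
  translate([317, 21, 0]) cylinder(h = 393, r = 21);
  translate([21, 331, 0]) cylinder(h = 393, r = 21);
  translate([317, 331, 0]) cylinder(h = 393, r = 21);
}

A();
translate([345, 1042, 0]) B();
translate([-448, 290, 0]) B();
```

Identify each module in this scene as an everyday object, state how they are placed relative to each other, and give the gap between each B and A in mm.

A is a table. B is a stool. Two stools sit around the table at the +y, −x sides. The gap between each stool and the table is 110 mm.

Each stool's nearest face is 110 mm from the table's bounding box.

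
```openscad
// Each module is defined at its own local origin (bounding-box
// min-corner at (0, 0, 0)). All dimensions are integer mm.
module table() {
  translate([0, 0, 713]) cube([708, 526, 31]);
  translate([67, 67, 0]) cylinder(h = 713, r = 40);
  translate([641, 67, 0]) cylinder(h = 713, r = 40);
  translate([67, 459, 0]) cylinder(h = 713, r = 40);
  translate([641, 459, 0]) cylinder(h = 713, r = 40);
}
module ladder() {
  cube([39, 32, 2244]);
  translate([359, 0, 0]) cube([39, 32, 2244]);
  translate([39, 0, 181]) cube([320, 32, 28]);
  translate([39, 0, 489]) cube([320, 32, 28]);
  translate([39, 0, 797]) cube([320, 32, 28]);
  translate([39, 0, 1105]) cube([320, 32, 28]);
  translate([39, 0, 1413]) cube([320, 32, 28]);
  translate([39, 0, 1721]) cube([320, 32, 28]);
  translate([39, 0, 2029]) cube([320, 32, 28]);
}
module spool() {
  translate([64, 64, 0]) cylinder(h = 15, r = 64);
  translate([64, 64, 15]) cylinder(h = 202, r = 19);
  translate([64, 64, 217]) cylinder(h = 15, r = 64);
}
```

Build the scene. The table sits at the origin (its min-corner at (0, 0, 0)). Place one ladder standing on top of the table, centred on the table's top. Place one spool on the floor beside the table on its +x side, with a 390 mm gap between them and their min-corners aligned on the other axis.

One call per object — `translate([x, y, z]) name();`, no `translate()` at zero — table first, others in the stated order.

table();
translate([155, 247, 744]) ladder();
translate([1098, 0, 0]) spool();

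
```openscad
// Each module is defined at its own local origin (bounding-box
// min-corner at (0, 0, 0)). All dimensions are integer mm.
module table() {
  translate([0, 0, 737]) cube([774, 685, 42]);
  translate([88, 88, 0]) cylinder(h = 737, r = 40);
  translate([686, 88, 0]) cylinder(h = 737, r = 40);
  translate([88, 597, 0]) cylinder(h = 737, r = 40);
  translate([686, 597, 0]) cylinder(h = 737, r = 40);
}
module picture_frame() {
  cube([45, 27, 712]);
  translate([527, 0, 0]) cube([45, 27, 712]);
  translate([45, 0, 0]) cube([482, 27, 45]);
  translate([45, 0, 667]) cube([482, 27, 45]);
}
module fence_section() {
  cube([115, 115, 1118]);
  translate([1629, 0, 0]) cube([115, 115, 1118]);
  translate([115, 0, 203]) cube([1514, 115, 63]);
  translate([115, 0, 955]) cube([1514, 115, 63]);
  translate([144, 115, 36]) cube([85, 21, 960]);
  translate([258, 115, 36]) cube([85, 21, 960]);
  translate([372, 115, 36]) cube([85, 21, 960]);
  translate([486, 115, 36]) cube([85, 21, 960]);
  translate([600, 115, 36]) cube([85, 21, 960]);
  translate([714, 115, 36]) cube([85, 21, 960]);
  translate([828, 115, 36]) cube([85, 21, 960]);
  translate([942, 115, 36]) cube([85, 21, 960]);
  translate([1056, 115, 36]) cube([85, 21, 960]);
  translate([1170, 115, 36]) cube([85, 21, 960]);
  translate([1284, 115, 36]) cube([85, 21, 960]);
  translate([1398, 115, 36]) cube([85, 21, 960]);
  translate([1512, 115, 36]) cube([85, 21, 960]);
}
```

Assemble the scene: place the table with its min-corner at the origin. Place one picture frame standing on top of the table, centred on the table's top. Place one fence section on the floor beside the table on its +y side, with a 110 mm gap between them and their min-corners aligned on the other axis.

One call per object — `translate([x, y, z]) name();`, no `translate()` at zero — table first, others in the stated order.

table();
translate([101, 329, 779]) picture_frame();
translate([0, 795, 0]) fence_section();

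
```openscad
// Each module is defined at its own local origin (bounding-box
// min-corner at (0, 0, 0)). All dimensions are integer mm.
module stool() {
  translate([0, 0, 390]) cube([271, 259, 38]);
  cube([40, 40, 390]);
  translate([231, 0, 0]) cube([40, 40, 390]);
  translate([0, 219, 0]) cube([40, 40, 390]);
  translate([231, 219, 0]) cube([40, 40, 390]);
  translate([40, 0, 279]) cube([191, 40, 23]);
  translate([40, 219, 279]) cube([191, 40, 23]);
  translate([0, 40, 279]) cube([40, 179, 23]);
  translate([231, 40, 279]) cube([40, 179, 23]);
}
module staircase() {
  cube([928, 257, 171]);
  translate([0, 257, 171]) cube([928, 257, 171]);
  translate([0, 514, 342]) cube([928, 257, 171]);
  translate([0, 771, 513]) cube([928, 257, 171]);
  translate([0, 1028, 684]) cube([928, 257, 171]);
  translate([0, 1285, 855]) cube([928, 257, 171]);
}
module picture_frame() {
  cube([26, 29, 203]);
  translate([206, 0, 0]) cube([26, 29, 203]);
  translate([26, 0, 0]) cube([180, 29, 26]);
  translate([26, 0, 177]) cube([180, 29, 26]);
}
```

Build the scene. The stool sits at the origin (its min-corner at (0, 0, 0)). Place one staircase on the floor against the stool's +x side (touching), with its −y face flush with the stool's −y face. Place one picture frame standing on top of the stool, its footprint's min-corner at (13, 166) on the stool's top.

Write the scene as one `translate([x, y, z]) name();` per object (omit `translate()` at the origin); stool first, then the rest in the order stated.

stool();
translate([271, 0, 0]) staircase();
translate([13, 166, 428]) picture_frame();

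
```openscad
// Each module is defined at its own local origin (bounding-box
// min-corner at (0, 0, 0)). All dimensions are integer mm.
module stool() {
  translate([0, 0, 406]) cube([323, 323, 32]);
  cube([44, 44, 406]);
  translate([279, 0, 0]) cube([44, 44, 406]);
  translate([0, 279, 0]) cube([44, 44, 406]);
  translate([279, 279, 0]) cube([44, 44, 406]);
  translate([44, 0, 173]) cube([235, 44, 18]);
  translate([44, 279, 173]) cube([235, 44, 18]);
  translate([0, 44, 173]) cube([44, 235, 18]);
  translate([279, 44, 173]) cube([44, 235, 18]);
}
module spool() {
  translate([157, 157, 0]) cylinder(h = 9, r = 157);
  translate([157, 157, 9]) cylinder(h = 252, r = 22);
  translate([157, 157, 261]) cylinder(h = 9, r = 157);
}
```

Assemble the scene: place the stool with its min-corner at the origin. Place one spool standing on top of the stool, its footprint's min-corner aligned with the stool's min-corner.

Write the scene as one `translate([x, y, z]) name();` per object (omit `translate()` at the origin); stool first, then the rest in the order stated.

stool();
translate([0, 0, 438]) spool();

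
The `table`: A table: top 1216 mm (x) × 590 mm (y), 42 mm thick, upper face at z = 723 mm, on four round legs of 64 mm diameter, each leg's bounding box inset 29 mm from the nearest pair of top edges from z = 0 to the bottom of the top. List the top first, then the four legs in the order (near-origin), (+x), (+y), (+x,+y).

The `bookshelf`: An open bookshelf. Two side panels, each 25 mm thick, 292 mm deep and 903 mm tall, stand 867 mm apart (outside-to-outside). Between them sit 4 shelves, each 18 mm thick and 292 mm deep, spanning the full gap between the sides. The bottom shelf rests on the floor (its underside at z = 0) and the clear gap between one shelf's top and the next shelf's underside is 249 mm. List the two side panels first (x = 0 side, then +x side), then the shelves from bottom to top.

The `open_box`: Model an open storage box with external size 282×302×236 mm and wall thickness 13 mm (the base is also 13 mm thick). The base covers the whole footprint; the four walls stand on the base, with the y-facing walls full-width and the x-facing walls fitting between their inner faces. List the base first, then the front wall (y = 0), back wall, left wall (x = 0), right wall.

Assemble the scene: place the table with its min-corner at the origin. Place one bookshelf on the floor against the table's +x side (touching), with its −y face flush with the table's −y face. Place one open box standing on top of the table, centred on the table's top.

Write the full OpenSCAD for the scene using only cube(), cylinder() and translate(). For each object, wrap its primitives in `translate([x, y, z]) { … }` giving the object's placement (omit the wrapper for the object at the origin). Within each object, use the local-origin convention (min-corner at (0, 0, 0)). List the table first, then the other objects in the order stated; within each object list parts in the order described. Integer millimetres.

translate([0, 0, 681]) cube([1216, 590, 42]);
translate([61, 61, 0]) cylinder(h = 681, r = 32);
translate([1155, 61, 0]) cylinder(h = 681, r = 32);
translate([61, 529, 0]) cylinder(h = 681, r = 32);
translate([1155, 529, 0]) cylinder(h = 681, r = 32);
translate([1216, 0, 0]) {
  cube([25, 292, 903]);
  translate([842, 0, 0]) cube([25, 292, 903]);
  translate([25, 0, 0]) cube([817, 292, 18]);
  translate([25, 0, 267]) cube([817, 292, 18]);
  translate([25, 0, 534]) cube([817, 292, 18]);
  translate([25, 0, 801]) cube([817, 292, 18]);
}
translate([467, 144, 723]) {
  cube([282, 302, 13]);
  translate([0, 0, 13]) cube([282, 13, 223]);
  translate([0, 289, 13]) cube([282, 13, 223]);
  translate([0, 13, 13]) cube([13, 276, 223]);
  translate([269, 13, 13]) cube([13, 276, 223]);
}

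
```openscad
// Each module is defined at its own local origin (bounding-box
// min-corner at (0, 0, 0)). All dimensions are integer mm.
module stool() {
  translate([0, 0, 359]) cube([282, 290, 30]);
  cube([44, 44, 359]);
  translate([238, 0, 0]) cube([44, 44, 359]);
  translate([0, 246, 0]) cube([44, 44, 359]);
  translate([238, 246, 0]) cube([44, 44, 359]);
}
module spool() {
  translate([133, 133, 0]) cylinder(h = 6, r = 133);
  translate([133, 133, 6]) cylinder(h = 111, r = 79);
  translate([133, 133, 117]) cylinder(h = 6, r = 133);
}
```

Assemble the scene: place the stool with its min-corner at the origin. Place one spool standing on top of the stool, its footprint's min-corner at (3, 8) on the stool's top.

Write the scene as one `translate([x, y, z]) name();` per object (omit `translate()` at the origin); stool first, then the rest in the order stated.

stool();
translate([3, 8, 389]) spool();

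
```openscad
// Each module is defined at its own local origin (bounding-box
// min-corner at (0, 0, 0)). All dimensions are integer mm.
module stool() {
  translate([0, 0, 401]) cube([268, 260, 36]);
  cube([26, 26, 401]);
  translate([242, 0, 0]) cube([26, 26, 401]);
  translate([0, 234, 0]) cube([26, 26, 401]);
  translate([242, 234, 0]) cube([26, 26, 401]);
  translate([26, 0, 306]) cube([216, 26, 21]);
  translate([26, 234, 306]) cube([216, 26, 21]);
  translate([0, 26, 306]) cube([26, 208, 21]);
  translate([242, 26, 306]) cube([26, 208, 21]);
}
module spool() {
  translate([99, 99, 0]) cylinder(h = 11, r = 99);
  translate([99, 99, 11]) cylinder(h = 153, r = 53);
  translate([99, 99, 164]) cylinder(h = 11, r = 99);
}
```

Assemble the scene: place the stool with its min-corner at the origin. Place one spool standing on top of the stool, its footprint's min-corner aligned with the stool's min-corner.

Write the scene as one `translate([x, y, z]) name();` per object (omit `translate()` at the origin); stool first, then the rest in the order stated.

stool();
translate([0, 0, 437]) spool();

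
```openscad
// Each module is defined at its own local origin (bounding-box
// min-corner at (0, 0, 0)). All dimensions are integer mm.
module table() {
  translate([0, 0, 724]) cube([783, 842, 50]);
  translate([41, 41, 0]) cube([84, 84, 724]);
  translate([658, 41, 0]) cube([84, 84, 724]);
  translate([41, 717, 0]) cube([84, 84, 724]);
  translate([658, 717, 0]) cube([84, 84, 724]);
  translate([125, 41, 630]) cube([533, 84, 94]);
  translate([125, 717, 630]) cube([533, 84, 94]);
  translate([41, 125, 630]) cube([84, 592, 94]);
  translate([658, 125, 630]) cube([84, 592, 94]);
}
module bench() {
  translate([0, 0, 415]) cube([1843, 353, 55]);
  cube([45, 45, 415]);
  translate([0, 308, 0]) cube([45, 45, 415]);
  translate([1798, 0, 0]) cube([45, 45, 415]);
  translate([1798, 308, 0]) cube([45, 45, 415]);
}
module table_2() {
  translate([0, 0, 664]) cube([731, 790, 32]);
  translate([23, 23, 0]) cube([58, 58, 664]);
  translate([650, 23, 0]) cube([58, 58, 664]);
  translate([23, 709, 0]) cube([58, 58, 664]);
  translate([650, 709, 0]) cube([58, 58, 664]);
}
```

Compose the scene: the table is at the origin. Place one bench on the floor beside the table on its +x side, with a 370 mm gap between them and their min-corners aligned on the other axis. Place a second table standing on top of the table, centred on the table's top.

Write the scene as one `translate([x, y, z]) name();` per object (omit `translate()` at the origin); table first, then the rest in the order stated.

table();
translate([1153, 0, 0]) bench();
translate([26, 26, 774]) table_2();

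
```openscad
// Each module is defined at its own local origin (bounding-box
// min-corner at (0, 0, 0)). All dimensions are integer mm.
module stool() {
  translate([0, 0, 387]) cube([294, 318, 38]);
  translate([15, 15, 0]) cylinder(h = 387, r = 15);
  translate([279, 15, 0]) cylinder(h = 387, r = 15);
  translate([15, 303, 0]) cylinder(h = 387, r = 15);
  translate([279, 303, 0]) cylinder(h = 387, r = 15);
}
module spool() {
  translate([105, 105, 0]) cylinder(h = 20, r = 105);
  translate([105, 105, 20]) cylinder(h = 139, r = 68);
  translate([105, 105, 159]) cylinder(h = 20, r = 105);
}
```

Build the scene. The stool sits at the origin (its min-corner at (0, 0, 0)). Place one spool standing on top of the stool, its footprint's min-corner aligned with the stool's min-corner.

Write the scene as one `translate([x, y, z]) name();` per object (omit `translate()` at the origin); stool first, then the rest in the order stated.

stool();
translate([0, 0, 425]) spool();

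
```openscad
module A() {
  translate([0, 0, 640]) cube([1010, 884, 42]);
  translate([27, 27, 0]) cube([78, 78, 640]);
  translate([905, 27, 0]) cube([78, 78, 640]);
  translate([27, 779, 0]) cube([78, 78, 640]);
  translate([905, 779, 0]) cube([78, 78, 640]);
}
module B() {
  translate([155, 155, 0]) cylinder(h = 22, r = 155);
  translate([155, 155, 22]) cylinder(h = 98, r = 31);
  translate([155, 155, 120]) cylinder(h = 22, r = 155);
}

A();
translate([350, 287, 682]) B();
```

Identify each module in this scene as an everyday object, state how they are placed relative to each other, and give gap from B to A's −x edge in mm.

The spool's min-x is at 350; the table's min-x is 0; gap = 350 mm.

A is a table. B is a spool. The spool is on top of the table, centred. The gap from the spool to the table's −x edge is 350 mm.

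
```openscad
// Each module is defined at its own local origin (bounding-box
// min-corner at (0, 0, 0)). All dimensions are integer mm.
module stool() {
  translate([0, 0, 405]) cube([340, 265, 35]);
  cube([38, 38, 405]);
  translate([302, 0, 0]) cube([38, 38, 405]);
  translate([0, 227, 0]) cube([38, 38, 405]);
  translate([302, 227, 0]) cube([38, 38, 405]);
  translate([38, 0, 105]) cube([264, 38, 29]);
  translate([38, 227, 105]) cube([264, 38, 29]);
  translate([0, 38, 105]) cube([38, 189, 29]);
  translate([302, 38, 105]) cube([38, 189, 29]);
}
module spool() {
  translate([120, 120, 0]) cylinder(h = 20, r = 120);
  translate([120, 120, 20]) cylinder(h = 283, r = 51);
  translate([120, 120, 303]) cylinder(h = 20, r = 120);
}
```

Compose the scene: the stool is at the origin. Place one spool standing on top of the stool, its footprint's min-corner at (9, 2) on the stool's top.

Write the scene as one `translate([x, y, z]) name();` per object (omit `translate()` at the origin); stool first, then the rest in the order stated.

stool();
translate([9, 2, 440]) spool();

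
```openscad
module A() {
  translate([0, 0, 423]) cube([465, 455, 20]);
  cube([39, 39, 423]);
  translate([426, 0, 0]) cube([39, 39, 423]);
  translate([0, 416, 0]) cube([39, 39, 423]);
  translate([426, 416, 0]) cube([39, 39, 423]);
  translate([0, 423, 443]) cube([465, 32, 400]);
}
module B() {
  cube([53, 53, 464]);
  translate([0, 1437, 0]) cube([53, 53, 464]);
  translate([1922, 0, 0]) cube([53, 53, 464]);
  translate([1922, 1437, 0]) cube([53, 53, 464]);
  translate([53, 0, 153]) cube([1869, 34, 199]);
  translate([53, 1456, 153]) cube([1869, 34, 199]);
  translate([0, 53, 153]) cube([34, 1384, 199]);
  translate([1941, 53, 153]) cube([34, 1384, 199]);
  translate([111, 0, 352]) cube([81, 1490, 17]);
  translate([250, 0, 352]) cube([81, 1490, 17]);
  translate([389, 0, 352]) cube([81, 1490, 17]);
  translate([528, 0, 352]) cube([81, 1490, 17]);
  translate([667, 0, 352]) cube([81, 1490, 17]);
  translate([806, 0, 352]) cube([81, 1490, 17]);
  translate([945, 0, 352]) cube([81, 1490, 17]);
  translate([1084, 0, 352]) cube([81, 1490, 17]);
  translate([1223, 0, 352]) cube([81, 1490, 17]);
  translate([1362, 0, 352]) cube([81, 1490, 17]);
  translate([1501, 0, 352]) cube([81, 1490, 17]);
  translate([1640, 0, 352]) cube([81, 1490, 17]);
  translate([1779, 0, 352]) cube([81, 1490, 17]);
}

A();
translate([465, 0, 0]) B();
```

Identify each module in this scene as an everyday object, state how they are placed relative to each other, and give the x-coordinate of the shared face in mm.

The chair's +x face and the bed frame's −x face are both at x = 465 mm.

A is a chair. B is a bed frame. The bed frame is against the chair's +x side, with their −y faces flush. The x-coordinate of the shared face is 465 mm.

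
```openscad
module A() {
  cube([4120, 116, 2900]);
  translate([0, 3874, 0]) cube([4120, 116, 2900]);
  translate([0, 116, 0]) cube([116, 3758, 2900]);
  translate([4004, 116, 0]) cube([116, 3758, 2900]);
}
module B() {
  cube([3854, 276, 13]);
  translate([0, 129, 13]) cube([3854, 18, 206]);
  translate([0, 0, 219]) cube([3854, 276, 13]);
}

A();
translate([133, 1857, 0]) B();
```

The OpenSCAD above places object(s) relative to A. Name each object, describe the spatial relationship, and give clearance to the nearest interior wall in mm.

Clearances: x = 17, y = 1741; minimum 17 mm.

A is a house frame. B is an I-beam. The I-beam sits inside the house frame, centred. The clearance to the nearest interior wall is 17 mm.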